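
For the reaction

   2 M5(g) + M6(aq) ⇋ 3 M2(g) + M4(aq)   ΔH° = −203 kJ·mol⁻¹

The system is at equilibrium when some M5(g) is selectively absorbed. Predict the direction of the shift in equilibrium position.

Removing M5 (g), a reactant, drives the reaction to the left.

left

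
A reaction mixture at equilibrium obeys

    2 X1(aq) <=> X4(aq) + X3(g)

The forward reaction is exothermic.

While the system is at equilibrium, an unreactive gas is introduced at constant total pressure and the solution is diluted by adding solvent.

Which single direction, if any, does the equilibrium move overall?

cannot be determined

Adding inert gas at constant total pressure expands the volume and lowers every reacting partial pressure. With Δn_gas = 1 − 0 = +1, Q moves away from K toward the side with fewer gas moles, so the system shifts toward the side with more gas moles — to the right.
Dilution lowers every aqueous concentration by the same factor. Δn_aq = 1 − 2 = -1, so the system shifts toward the side with more dissolved moles — to the left.
The individual effects push in opposite directions; without quantitative information the net direction cannot be determined.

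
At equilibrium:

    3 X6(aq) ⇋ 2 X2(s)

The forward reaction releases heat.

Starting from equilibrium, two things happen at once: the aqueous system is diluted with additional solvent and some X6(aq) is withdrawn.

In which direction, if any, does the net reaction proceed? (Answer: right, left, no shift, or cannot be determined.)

left

Dilution lowers every aqueous concentration by the same factor. Δn_aq = 0 − 3 = -3, so the system shifts toward the side with more dissolved moles — to the left.
Removing X6 (aq), a reactant, drives the reaction to the left.
All effects act in the same direction — net shift to the left.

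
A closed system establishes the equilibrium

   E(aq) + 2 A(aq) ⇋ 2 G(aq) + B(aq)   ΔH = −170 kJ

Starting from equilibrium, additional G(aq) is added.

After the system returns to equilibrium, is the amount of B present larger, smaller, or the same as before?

Adding G (aq), a product, drives the reaction to the left.
The net shift is to the left. B is a product, so its amount decreases.

decreases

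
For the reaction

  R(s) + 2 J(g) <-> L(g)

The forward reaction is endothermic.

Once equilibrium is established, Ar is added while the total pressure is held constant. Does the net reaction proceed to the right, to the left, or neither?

Adding inert gas at constant total pressure expands the volume and lowers every reacting partial pressure. With Δn_gas = 1 − 2 = -1, Q moves away from K toward the side with fewer gas moles, so the system shifts toward the side with more gas moles — to the left.

left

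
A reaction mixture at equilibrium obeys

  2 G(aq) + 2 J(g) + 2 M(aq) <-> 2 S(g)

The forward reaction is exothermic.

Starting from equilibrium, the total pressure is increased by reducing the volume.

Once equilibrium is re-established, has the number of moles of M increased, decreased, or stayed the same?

Gas moles: reactants 2, products 2. Δn_gas = 0, so a volume change leaves Q equal to K — no shift from this change.
No net shift occurs, so the amount of M is unchanged.

unchanged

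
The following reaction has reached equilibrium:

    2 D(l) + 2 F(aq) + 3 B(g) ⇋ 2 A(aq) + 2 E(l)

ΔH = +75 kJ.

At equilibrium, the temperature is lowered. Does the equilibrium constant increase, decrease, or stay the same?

K depends on temperature via the van 't Hoff relation. The forward reaction is endothermic, so lowering T decreases K.

decreases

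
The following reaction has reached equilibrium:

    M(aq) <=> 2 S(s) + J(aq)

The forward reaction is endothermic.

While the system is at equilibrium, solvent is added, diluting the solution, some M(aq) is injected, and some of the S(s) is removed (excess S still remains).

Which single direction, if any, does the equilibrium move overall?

right

Dilution scales every aqueous concentration by the same factor. Δn_aq = 1 − 1 = 0, so Q is unchanged — no shift.
Adding M (aq), a reactant, drives the reaction to the right.
S is a pure solid; its activity is 1 regardless of amount, so Q is unaffected — no shift from this change.
Only the nonzero effect(s) matter; the net shift is to the right.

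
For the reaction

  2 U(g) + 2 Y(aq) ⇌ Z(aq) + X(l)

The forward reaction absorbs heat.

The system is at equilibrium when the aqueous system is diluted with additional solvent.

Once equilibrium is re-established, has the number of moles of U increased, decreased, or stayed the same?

Dilution lowers every aqueous concentration by the same factor. Δn_aq = 1 − 2 = -1, so the system shifts toward the side with more dissolved moles — to the left.
The net shift is to the left. U is a reactant, so its amount increases.

increases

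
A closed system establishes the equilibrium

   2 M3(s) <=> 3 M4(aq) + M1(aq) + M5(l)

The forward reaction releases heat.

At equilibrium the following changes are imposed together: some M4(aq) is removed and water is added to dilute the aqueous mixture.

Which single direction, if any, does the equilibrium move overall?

right

Removing M4 (aq), a product, drives the reaction to the right.
Dilution lowers every aqueous concentration by the same factor. Δn_aq = 4 − 0 = +4, so the system shifts toward the side with more dissolved moles — to the right.
All effects act in the same direction — net shift to the right.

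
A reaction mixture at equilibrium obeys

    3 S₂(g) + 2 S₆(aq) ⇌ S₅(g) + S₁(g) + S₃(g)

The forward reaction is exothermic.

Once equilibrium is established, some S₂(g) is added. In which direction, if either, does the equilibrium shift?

Adding S₂ (g), a reactant, drives the reaction to the right.

right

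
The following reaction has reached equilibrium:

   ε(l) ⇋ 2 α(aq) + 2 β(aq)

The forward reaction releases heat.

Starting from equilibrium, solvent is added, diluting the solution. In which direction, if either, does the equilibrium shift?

right

Dilution lowers every aqueous concentration by the same factor. Δn_aq = 4 − 0 = +4, so the system shifts toward the side with more dissolved moles — to the right.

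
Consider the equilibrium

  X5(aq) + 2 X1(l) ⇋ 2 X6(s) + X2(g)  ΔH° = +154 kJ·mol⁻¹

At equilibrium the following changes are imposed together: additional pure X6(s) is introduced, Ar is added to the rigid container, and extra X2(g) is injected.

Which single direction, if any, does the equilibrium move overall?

left

X6 is a pure solid; its activity is 1 regardless of amount, so Q is unaffected — no shift from this change.
At constant volume, adding an inert gas leaves every reacting species' partial pressure unchanged, so Q is unchanged — no shift from this change.
Adding X2 (g), a product, drives the reaction to the left.
Only the nonzero effect(s) matter; the net shift is to the left.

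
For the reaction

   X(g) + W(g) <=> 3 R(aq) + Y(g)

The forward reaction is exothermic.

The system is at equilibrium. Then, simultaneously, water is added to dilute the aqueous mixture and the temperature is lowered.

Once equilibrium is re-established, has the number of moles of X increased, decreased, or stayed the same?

Dilution lowers every aqueous concentration by the same factor. Δn_aq = 3 − 0 = +3, so the system shifts toward the side with more dissolved moles — to the right.
The forward reaction is exothermic. Lowering T favours the exothermic direction — shift to the right.
The net shift is to the right. X is a reactant, so its amount decreases.

decreases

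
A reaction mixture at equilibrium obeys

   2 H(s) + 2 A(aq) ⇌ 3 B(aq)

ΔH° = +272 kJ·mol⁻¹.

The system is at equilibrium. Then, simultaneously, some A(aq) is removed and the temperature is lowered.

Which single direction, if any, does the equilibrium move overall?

left

Removing A (aq), a reactant, drives the reaction to the left.
The forward reaction is endothermic. Lowering T favours the exothermic direction — shift to the left.
All effects act in the same direction — net shift to the left.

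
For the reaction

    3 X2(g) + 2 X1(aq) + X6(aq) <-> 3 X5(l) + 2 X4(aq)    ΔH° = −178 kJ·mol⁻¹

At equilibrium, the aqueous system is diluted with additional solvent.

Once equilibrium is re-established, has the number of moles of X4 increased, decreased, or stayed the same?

Dilution lowers every aqueous concentration by the same factor. Δn_aq = 2 − 3 = -1, so the system shifts toward the side with more dissolved moles — to the left.
The net shift is to the left. X4 is a product, so its amount decreases.

decreases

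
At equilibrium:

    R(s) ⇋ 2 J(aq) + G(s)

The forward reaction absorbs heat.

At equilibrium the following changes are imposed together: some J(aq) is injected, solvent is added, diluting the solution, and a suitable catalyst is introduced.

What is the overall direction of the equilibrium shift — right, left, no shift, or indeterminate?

cannot be determined

Adding J (aq), a product, drives the reaction to the left.
Dilution lowers every aqueous concentration by the same factor. Δn_aq = 2 − 0 = +2, so the system shifts toward the side with more dissolved moles — to the right.
A catalyst speeds both forward and reverse rates equally; it changes neither Q nor K — no shift from this change.
The individual effects push in opposite directions; without quantitative information the net direction cannot be determined.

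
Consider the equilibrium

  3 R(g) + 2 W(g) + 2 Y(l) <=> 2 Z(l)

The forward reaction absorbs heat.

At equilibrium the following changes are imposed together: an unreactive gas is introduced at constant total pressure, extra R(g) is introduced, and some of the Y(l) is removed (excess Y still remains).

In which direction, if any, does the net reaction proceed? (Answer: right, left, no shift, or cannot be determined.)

Adding inert gas at constant total pressure expands the volume and lowers every reacting partial pressure. With Δn_gas = 0 − 5 = -5, Q moves away from K toward the side with fewer gas moles, so the system shifts toward the side with more gas moles — to the left.
Adding R (g), a reactant, drives the reaction to the right.
Y is a pure liquid; its activity is 1 regardless of amount, so Q is unaffected — no shift from this change.
The individual effects push in opposite directions; without quantitative information the net direction cannot be determined.

cannot be determined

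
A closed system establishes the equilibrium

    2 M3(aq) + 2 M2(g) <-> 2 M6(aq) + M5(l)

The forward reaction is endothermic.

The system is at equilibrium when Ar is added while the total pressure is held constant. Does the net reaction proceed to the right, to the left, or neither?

Adding inert gas at constant total pressure expands the volume and lowers every reacting partial pressure. With Δn_gas = 0 − 2 = -2, Q moves away from K toward the side with fewer gas moles, so the system shifts toward the side with more gas moles — to the left.

left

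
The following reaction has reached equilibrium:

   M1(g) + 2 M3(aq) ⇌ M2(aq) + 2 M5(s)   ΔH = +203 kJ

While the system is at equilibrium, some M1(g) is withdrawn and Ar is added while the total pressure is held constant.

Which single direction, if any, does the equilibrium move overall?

left

Removing M1 (g), a reactant, drives the reaction to the left.
Adding inert gas at constant total pressure expands the volume and lowers every reacting partial pressure. With Δn_gas = 0 − 1 = -1, Q moves away from K toward the side with fewer gas moles, so the system shifts toward the side with more gas moles — to the left.
All effects act in the same direction — net shift to the left.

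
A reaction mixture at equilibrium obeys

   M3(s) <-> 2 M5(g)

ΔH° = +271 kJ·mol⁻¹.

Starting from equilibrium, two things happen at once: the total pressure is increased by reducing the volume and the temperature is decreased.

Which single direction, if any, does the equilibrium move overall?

left

Gas moles: reactants 0, products 2 (Δn_gas = +2). Compression shifts the system toward the side with fewer moles of gas — to the left.
The forward reaction is endothermic. Lowering T favours the exothermic direction — shift to the left.
All effects act in the same direction — net shift to the left.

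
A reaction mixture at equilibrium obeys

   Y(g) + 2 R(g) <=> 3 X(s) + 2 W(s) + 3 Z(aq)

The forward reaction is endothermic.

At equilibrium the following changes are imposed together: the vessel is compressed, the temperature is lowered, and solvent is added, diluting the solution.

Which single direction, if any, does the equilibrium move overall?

cannot be determined

Gas moles: reactants 3, products 0 (Δn_gas = -3). Compression shifts the system toward the side with fewer moles of gas — to the right.
The forward reaction is endothermic. Lowering T favours the exothermic direction — shift to the left.
Dilution lowers every aqueous concentration by the same factor. Δn_aq = 3 − 0 = +3, so the system shifts toward the side with more dissolved moles — to the right.
The individual effects push in opposite directions; without quantitative information the net direction cannot be determined.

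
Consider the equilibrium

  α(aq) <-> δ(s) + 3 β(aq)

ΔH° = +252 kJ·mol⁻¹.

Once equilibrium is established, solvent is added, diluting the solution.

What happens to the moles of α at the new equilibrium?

Dilution lowers every aqueous concentration by the same factor. Δn_aq = 3 − 1 = +2, so the system shifts toward the side with more dissolved moles — to the right.
The net shift is to the right. α is a reactant, so its amount decreases.

decreases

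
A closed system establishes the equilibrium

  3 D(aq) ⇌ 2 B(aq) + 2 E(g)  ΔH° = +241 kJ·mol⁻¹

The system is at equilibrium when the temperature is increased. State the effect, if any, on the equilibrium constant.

increases

K depends on temperature via the van 't Hoff relation. The forward reaction is endothermic, so raising T increases K.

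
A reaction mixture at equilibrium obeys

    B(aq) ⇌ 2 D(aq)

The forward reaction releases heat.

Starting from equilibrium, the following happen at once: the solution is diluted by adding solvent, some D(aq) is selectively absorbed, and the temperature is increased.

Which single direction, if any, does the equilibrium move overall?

cannot be determined

Dilution lowers every aqueous concentration by the same factor. Δn_aq = 2 − 1 = +1, so the system shifts toward the side with more dissolved moles — to the right.
Removing D (aq), a product, drives the reaction to the right.
The forward reaction is exothermic. Raising T favours the endothermic direction — shift to the left.
The individual effects push in opposite directions; without quantitative information the net direction cannot be determined.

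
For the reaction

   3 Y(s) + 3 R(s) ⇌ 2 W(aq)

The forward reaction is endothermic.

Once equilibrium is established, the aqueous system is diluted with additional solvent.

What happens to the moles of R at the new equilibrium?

decreases

Dilution lowers every aqueous concentration by the same factor. Δn_aq = 2 − 0 = +2, so the system shifts toward the side with more dissolved moles — to the right.
The net shift is to the right. R is a reactant, so its amount decreases.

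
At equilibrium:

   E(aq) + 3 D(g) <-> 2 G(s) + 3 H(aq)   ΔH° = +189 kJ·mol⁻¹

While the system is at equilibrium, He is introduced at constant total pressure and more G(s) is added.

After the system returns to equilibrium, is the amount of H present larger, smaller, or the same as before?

Adding inert gas at constant total pressure expands the volume and lowers every reacting partial pressure. With Δn_gas = 0 − 3 = -3, Q moves away from K toward the side with fewer gas moles, so the system shifts toward the side with more gas moles — to the left.
G is a pure solid; its activity is 1 regardless of amount, so Q is unaffected — no shift from this change.
The net shift is to the left. H is a product, so its amount decreases.

decreases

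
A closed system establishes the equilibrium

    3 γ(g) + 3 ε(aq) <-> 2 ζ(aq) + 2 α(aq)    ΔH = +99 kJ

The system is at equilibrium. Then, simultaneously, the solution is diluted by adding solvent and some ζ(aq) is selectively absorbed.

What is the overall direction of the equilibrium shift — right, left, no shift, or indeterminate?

Dilution lowers every aqueous concentration by the same factor. Δn_aq = 4 − 3 = +1, so the system shifts toward the side with more dissolved moles — to the right.
Removing ζ (aq), a product, drives the reaction to the right.
All effects act in the same direction — net shift to the right.

right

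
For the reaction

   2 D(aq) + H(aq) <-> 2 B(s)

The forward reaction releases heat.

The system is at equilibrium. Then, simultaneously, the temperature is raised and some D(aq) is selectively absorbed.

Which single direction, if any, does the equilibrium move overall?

The forward reaction is exothermic. Raising T favours the endothermic direction — shift to the left.
Removing D (aq), a reactant, drives the reaction to the left.
All effects act in the same direction — net shift to the left.

left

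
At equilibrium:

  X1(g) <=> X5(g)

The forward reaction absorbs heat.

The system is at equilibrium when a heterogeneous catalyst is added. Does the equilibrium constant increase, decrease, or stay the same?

unchanged

The equilibrium constant depends only on temperature. This perturbation changes neither the position of equilibrium nor K.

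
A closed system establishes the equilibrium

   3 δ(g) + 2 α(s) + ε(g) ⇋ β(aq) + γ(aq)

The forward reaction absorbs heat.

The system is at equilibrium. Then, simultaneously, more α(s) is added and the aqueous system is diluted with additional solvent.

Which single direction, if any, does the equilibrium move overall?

α is a pure solid; its activity is 1 regardless of amount, so Q is unaffected — no shift from this change.
Dilution lowers every aqueous concentration by the same factor. Δn_aq = 2 − 0 = +2, so the system shifts toward the side with more dissolved moles — to the right.
Only the nonzero effect(s) matter; the net shift is to the right.

right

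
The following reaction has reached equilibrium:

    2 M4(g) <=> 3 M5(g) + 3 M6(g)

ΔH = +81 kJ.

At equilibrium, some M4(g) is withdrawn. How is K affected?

The equilibrium constant depends only on temperature. This perturbation may move the position of equilibrium, but since T is unchanged, K itself is unchanged.

unchanged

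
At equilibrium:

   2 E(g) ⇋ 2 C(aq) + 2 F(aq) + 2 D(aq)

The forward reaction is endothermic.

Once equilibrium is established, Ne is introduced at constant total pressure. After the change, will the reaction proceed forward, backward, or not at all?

left

Adding inert gas at constant total pressure expands the volume and lowers every reacting partial pressure. With Δn_gas = 0 − 2 = -2, Q moves away from K toward the side with fewer gas moles, so the system shifts toward the side with more gas moles — to the left.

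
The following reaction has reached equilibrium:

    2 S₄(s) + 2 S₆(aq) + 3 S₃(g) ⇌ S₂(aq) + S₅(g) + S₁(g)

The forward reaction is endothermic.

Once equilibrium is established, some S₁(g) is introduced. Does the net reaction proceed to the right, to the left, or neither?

Adding S₁ (g), a product, drives the reaction to the left.

left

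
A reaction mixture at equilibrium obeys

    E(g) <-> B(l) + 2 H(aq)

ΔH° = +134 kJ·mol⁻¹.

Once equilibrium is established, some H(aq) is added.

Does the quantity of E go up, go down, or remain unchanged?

increases

Adding H (aq), a product, drives the reaction to the left.
The net shift is to the left. E is a reactant, so its amount increases.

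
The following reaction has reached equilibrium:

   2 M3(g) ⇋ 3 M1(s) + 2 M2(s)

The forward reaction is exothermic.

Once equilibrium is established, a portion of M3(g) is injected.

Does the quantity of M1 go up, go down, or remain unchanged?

increases

Adding M3 (g), a reactant, drives the reaction to the right.
The net shift is to the right. M1 is a product, so its amount increases.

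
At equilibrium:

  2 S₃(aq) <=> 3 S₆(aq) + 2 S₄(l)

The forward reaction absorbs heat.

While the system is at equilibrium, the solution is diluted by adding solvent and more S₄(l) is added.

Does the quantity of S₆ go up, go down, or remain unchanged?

Dilution lowers every aqueous concentration by the same factor. Δn_aq = 3 − 2 = +1, so the system shifts toward the side with more dissolved moles — to the right.
S₄ is a pure liquid; its activity is 1 regardless of amount, so Q is unaffected — no shift from this change.
The net shift is to the right. S₆ is a product, so its amount increases.

increases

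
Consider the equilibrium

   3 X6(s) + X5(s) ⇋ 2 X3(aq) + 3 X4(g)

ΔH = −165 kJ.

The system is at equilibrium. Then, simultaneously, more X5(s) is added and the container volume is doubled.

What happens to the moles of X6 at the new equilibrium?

decreases

X5 is a pure solid; its activity is 1 regardless of amount, so Q is unaffected — no shift from this change.
Gas moles: reactants 0, products 3 (Δn_gas = +3). Expansion shifts the system toward the side with more moles of gas — to the right.
The net shift is to the right. X6 is a reactant, so its amount decreases.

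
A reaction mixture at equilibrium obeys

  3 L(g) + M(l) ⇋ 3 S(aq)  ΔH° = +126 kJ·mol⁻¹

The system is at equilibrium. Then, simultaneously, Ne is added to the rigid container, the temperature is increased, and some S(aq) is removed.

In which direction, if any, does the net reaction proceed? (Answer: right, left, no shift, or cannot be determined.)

right

At constant volume, adding an inert gas leaves every reacting species' partial pressure unchanged, so Q is unchanged — no shift from this change.
The forward reaction is endothermic. Raising T favours the endothermic direction — shift to the right.
Removing S (aq), a product, drives the reaction to the right.
Only the nonzero effect(s) matter; the net shift is to the right.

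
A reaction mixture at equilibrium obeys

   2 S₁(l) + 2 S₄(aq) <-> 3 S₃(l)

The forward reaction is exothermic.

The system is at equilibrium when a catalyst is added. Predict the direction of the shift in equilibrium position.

no shift

A catalyst speeds both forward and reverse rates equally; it changes neither Q nor K — no shift from this change.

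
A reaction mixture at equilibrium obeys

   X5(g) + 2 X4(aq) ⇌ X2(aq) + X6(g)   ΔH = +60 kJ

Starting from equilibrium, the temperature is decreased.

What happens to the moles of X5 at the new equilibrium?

increases

The forward reaction is endothermic. Lowering T favours the exothermic direction — shift to the left.
The net shift is to the left. X5 is a reactant, so its amount increases.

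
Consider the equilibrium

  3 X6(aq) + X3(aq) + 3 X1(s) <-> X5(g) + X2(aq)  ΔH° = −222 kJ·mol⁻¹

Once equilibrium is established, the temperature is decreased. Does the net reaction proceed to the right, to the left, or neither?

The forward reaction is exothermic. Lowering T favours the exothermic direction — shift to the right.

right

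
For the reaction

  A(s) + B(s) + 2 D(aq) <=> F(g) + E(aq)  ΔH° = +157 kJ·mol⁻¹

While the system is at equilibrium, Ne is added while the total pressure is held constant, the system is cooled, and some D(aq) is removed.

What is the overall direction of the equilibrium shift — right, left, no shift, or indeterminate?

Adding inert gas at constant total pressure expands the volume and lowers every reacting partial pressure. With Δn_gas = 1 − 0 = +1, Q moves away from K toward the side with fewer gas moles, so the system shifts toward the side with more gas moles — to the right.
The forward reaction is endothermic. Lowering T favours the exothermic direction — shift to the left.
Removing D (aq), a reactant, drives the reaction to the left.
The individual effects push in opposite directions; without quantitative information the net direction cannot be determined.

cannot be determined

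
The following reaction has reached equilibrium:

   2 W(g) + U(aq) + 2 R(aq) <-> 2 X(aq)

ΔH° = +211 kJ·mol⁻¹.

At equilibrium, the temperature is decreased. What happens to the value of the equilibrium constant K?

K depends on temperature via the van 't Hoff relation. The forward reaction is endothermic, so lowering T decreases K.

decreases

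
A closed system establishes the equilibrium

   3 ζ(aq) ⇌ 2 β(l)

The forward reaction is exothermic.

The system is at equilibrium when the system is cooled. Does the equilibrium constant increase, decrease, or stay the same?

increases

K depends on temperature via the van 't Hoff relation. The forward reaction is exothermic, so lowering T increases K.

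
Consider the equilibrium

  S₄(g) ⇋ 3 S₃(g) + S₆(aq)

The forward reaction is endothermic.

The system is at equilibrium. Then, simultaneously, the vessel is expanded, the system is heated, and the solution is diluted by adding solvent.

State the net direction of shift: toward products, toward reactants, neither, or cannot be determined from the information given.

Gas moles: reactants 1, products 3 (Δn_gas = +2). Expansion shifts the system toward the side with more moles of gas — to the right.
The forward reaction is endothermic. Raising T favours the endothermic direction — shift to the right.
Dilution lowers every aqueous concentration by the same factor. Δn_aq = 1 − 0 = +1, so the system shifts toward the side with more dissolved moles — to the right.
All effects act in the same direction — net shift to the right.

right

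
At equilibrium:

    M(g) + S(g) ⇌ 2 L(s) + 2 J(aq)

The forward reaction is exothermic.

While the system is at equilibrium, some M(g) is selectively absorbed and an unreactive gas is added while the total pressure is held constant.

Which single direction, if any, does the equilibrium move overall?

Removing M (g), a reactant, drives the reaction to the left.
Adding inert gas at constant total pressure expands the volume and lowers every reacting partial pressure. With Δn_gas = 0 − 2 = -2, Q moves away from K toward the side with fewer gas moles, so the system shifts toward the side with more gas moles — to the left.
All effects act in the same direction — net shift to the left.

left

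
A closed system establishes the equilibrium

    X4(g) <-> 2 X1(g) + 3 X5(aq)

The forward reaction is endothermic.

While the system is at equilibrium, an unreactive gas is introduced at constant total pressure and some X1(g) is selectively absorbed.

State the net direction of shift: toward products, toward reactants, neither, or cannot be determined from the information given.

Adding inert gas at constant total pressure expands the volume and lowers every reacting partial pressure. With Δn_gas = 2 − 1 = +1, Q moves away from K toward the side with fewer gas moles, so the system shifts toward the side with more gas moles — to the right.
Removing X1 (g), a product, drives the reaction to the right.
All effects act in the same direction — net shift to the right.

right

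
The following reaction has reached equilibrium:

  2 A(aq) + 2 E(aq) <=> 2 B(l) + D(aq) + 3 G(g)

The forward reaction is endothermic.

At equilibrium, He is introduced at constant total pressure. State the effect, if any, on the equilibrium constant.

unchanged

The equilibrium constant depends only on temperature. This perturbation may move the position of equilibrium, but since T is unchanged, K itself is unchanged.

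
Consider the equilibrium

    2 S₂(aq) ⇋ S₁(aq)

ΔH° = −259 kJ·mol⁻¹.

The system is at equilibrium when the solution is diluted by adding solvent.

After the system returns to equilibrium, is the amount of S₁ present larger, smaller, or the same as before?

Dilution lowers every aqueous concentration by the same factor. Δn_aq = 1 − 2 = -1, so the system shifts toward the side with more dissolved moles — to the left.
The net shift is to the left. S₁ is a product, so its amount decreases.

decreases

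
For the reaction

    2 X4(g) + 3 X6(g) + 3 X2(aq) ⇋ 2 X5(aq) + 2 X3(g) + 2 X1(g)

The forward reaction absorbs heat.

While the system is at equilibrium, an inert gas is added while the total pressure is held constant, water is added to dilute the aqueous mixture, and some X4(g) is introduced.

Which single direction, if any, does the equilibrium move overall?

Adding inert gas at constant total pressure expands the volume and lowers every reacting partial pressure. With Δn_gas = 4 − 5 = -1, Q moves away from K toward the side with fewer gas moles, so the system shifts toward the side with more gas moles — to the left.
Dilution lowers every aqueous concentration by the same factor. Δn_aq = 2 − 3 = -1, so the system shifts toward the side with more dissolved moles — to the left.
Adding X4 (g), a reactant, drives the reaction to the right.
The individual effects push in opposite directions; without quantitative information the net direction cannot be determined.

cannot be determined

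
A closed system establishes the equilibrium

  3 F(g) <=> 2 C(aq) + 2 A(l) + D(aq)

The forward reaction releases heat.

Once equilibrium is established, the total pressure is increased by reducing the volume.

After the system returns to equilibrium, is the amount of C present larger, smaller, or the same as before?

Gas moles: reactants 3, products 0 (Δn_gas = -3). Compression shifts the system toward the side with fewer moles of gas — to the right.
The net shift is to the right. C is a product, so its amount increases.

increases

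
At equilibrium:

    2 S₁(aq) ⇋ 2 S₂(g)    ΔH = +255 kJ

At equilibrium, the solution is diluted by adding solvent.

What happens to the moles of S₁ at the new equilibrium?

increases

Dilution lowers every aqueous concentration by the same factor. Δn_aq = 0 − 2 = -2, so the system shifts toward the side with more dissolved moles — to the left.
The net shift is to the left. S₁ is a reactant, so its amount increases.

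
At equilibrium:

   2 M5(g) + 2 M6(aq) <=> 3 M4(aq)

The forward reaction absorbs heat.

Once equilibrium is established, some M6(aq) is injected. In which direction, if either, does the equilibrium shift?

Adding M6 (aq), a reactant, drives the reaction to the right.

right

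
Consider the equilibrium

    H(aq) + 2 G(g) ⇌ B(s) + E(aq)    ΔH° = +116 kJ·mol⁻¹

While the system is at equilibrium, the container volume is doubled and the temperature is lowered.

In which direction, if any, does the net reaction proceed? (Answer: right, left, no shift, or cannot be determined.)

left

Gas moles: reactants 2, products 0 (Δn_gas = -2). Expansion shifts the system toward the side with more moles of gas — to the left.
The forward reaction is endothermic. Lowering T favours the exothermic direction — shift to the left.
All effects act in the same direction — net shift to the left.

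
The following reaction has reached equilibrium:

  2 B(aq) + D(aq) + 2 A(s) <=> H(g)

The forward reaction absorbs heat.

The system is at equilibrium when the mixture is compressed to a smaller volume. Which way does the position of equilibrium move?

Gas moles: reactants 0, products 1 (Δn_gas = +1). Compression shifts the system toward the side with fewer moles of gas — to the left.

left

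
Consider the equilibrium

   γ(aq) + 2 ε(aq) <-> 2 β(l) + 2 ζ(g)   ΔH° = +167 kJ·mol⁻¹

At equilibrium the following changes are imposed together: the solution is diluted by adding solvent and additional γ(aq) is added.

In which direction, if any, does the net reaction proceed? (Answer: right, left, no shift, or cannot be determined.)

Dilution lowers every aqueous concentration by the same factor. Δn_aq = 0 − 3 = -3, so the system shifts toward the side with more dissolved moles — to the left.
Adding γ (aq), a reactant, drives the reaction to the right.
The individual effects push in opposite directions; without quantitative information the net direction cannot be determined.

cannot be determined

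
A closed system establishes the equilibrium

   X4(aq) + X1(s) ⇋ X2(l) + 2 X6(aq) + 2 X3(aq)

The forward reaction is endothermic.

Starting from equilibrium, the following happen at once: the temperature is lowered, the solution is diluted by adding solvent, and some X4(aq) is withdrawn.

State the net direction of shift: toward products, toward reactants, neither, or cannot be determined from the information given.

The forward reaction is endothermic. Lowering T favours the exothermic direction — shift to the left.
Dilution lowers every aqueous concentration by the same factor. Δn_aq = 4 − 1 = +3, so the system shifts toward the side with more dissolved moles — to the right.
Removing X4 (aq), a reactant, drives the reaction to the left.
The individual effects push in opposite directions; without quantitative information the net direction cannot be determined.

cannot be determined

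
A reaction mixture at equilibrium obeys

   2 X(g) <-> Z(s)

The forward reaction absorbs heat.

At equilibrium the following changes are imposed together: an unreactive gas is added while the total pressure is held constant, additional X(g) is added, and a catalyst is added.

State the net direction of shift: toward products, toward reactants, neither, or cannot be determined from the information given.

cannot be determined

Adding inert gas at constant total pressure expands the volume and lowers every reacting partial pressure. With Δn_gas = 0 − 2 = -2, Q moves away from K toward the side with fewer gas moles, so the system shifts toward the side with more gas moles — to the left.
Adding X (g), a reactant, drives the reaction to the right.
A catalyst speeds both forward and reverse rates equally; it changes neither Q nor K — no shift from this change.
The individual effects push in opposite directions; without quantitative information the net direction cannot be determined.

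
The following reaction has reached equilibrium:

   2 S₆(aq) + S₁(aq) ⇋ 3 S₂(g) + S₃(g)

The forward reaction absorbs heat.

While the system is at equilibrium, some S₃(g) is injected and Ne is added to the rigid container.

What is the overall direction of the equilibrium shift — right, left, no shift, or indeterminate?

Adding S₃ (g), a product, drives the reaction to the left.
At constant volume, adding an inert gas leaves every reacting species' partial pressure unchanged, so Q is unchanged — no shift from this change.
Only the nonzero effect(s) matter; the net shift is to the left.

left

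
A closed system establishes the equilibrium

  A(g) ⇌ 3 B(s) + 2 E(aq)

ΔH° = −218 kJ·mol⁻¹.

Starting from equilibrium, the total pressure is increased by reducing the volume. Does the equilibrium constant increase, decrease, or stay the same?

The equilibrium constant depends only on temperature. This perturbation may move the position of equilibrium, but since T is unchanged, K itself is unchanged.

unchanged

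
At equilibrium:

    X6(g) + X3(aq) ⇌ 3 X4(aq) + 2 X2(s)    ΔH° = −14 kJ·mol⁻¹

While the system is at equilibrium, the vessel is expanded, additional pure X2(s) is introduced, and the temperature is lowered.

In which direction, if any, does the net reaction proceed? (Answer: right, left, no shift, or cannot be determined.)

Gas moles: reactants 1, products 0 (Δn_gas = -1). Expansion shifts the system toward the side with more moles of gas — to the left.
X2 is a pure solid; its activity is 1 regardless of amount, so Q is unaffected — no shift from this change.
The forward reaction is exothermic. Lowering T favours the exothermic direction — shift to the right.
The individual effects push in opposite directions; without quantitative information the net direction cannot be determined.

cannot be determined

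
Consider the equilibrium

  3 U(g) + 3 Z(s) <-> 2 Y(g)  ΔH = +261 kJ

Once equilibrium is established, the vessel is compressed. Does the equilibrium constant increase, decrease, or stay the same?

The equilibrium constant depends only on temperature. This perturbation may move the position of equilibrium, but since T is unchanged, K itself is unchanged.

unchanged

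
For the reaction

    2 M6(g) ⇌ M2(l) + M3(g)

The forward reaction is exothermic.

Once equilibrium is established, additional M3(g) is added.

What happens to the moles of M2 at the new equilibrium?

decreases

Adding M3 (g), a product, drives the reaction to the left.
The net shift is to the left. M2 is a product, so its amount decreases.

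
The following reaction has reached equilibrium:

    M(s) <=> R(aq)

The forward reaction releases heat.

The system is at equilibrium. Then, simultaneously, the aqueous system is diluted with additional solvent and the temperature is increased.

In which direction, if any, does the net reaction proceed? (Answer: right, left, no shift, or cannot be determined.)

Dilution lowers every aqueous concentration by the same factor. Δn_aq = 1 − 0 = +1, so the system shifts toward the side with more dissolved moles — to the right.
The forward reaction is exothermic. Raising T favours the endothermic direction — shift to the left.
The individual effects push in opposite directions; without quantitative information the net direction cannot be determined.

cannot be determined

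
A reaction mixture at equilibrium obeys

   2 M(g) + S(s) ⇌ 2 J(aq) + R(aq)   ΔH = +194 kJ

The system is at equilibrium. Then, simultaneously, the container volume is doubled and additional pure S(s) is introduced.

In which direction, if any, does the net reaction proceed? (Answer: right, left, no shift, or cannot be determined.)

left

Gas moles: reactants 2, products 0 (Δn_gas = -2). Expansion shifts the system toward the side with more moles of gas — to the left.
S is a pure solid; its activity is 1 regardless of amount, so Q is unaffected — no shift from this change.
Only the nonzero effect(s) matter; the net shift is to the left.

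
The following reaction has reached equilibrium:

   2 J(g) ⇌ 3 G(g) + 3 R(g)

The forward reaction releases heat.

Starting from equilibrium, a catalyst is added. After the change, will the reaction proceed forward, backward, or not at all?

A catalyst speeds both forward and reverse rates equally; it changes neither Q nor K — no shift from this change.

no shift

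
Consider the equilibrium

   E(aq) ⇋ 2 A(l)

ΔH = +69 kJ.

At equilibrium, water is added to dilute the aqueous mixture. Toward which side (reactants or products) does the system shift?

left

Dilution lowers every aqueous concentration by the same factor. Δn_aq = 0 − 1 = -1, so the system shifts toward the side with more dissolved moles — to the left.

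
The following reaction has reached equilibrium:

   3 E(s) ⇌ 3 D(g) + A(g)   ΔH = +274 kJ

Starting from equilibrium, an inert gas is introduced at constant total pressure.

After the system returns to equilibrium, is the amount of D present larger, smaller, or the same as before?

Adding inert gas at constant total pressure expands the volume and lowers every reacting partial pressure. With Δn_gas = 4 − 0 = +4, Q moves away from K toward the side with fewer gas moles, so the system shifts toward the side with more gas moles — to the right.
The net shift is to the right. D is a product, so its amount increases.

increases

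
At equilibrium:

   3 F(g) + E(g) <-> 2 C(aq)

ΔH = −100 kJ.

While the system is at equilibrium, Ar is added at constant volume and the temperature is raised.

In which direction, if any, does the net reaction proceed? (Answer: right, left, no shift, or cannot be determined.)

At constant volume, adding an inert gas leaves every reacting species' partial pressure unchanged, so Q is unchanged — no shift from this change.
The forward reaction is exothermic. Raising T favours the endothermic direction — shift to the left.
Only the nonzero effect(s) matter; the net shift is to the left.

left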